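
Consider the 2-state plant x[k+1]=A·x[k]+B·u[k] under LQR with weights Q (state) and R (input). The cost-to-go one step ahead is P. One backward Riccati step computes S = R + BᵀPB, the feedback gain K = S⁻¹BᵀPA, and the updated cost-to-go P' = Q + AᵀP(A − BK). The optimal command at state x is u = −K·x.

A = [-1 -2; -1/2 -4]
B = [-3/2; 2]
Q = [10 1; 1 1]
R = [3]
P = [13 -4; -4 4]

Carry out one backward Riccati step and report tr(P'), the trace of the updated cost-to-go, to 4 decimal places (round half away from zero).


BᵀP = [-27.5000 14.0000]
S = R + BᵀPB = [3] + [69.2500] = [72.2500]
BᵀPA = [20.5000 -1.0000]
K = S⁻¹·BᵀPA = [0.2837 -0.0138]
A−BK = [-0.5744 -2.0208; -1.0675 -3.9723]
AᵀP(A−BK) = [4.1834 14.2837; 14.2837 51.9862]
P' = Q + AᵀP(A−BK) = [14.1834 15.2837; 15.2837 52.9862]
tr(P') = 67.1696

67.1696


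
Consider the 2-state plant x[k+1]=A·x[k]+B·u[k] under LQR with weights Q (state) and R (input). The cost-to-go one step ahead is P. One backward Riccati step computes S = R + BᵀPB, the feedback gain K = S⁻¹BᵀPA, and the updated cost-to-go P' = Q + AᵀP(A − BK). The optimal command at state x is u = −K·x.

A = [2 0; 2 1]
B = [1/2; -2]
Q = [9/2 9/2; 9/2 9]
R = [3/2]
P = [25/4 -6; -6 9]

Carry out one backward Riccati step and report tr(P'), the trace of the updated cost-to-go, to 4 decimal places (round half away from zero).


BᵀP = [15.1250 -21.0000]
S = R + BᵀPB = [3/2] + [49.5625] = [51.0625]
BᵀPA = [-11.7500 -21.0000]
K = S⁻¹·BᵀPA = [-0.2301 -0.4113]
A−BK = [2.1151 0.2056; 1.5398 0.1775]
AᵀP(A−BK) = [10.2962 1.1677; 1.1677 0.3635]
P' = Q + AᵀP(A−BK) = [14.7962 5.6677; 5.6677 9.3635]
tr(P') = 24.1597

24.1597


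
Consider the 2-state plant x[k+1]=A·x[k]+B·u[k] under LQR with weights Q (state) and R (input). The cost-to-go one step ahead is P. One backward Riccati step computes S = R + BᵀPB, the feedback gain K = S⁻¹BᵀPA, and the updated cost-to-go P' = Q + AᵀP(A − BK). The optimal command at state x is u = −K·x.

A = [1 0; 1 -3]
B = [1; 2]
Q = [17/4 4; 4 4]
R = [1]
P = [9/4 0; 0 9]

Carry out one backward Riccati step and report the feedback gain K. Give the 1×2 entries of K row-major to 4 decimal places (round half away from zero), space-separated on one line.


0.5159 -1.3758

BᵀP = [2.2500 18.0000]
S = R + BᵀPB = [1] + [38.2500] = [39.2500]
BᵀPA = [20.2500 -54.0000]
K = S⁻¹·BᵀPA = [0.5159 -1.3758]
A−BK = [0.4841 1.3758; -0.0318 -0.2484]
AᵀP(A−BK) = [0.8025 0.8599; 0.8599 6.7070]
P' = Q + AᵀP(A−BK) = [5.0525 4.8599; 4.8599 10.7070]
tr(P') = 15.7596


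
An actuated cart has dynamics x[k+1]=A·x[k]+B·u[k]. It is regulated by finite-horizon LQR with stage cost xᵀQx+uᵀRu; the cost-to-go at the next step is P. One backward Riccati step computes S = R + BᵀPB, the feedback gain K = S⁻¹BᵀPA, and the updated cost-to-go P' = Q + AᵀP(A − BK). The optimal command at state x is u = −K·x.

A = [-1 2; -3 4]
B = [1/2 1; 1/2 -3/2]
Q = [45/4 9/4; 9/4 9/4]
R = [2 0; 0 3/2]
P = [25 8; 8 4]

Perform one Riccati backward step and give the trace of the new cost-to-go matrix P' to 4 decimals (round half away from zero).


BᵀP = [16.5000 6.0000; 13.0000 2.0000]
S = R + BᵀPB = [2 0; 0 3/2] + [11.2500 7.5000; 7.5000 10.0000] = [13.2500 7.5000; 7.5000 11.5000]
BᵀPA = [-34.5000 57.0000; -19.0000 34.0000]
K = S⁻¹·BᵀPA = [-2.6450 4.1664; 0.0728 0.2393]
A−BK = [0.2497 -0.3225; -1.5683 2.2757]
AᵀP(A−BK) = [19.1313 -29.7113; -29.7113 46.3771]
P' = Q + AᵀP(A−BK) = [30.3813 -27.4613; -27.4613 48.6271]
tr(P') = 79.0085

79.0085


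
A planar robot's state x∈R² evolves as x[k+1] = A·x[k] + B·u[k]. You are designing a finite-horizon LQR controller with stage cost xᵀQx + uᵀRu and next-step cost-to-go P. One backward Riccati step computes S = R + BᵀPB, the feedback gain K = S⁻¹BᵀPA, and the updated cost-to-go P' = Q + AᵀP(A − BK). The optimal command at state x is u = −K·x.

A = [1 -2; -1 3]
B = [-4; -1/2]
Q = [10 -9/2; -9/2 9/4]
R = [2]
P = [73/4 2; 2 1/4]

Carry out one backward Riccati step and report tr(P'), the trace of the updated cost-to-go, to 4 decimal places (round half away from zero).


13.0378

BᵀP = [-74.0000 -8.1250]
S = R + BᵀPB = [2] + [300.0625] = [302.0625]
BᵀPA = [-65.8750 123.6250]
K = S⁻¹·BᵀPA = [-0.2181 0.4093]
A−BK = [0.1277 -0.3629; -1.1090 3.2046]
AᵀP(A−BK) = [0.1337 -0.2894; -0.2894 0.6540]
P' = Q + AᵀP(A−BK) = [10.1337 -4.7894; -4.7894 2.9040]
tr(P') = 13.0378


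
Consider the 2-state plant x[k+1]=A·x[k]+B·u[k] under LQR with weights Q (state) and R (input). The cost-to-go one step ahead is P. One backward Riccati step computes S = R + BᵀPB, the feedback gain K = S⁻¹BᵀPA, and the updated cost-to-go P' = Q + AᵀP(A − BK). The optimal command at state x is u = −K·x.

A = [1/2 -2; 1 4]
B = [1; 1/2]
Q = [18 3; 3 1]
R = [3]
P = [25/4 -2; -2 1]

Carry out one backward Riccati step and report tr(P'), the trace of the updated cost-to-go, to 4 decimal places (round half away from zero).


BᵀP = [5.2500 -1.5000]
S = R + BᵀPB = [3] + [4.5000] = [7.5000]
BᵀPA = [1.1250 -16.5000]
K = S⁻¹·BᵀPA = [0.1500 -2.2000]
A−BK = [0.3500 0.2000; 0.9250 5.1000]
AᵀP(A−BK) = [0.3938 0.2250; 0.2250 36.7000]
P' = Q + AᵀP(A−BK) = [18.3938 3.2250; 3.2250 37.7000]
tr(P') = 56.0938

56.0938


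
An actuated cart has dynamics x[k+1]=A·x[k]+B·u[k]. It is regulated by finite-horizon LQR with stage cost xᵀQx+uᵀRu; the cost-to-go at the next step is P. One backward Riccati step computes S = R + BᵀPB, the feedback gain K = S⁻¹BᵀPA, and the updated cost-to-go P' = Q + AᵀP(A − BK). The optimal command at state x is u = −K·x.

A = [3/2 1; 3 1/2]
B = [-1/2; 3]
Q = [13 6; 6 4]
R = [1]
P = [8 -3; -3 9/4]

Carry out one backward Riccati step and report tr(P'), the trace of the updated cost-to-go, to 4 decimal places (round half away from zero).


30.5155

BᵀP = [-13.0000 8.2500]
S = R + BᵀPB = [1] + [31.2500] = [32.2500]
BᵀPA = [5.2500 -8.8750]
K = S⁻¹·BᵀPA = [0.1628 -0.2752]
A−BK = [1.5814 0.8624; 2.5116 1.3256]
AᵀP(A−BK) = [10.3953 5.5698; 5.5698 3.1202]
P' = Q + AᵀP(A−BK) = [23.3953 11.5698; 11.5698 7.1202]
tr(P') = 30.5155


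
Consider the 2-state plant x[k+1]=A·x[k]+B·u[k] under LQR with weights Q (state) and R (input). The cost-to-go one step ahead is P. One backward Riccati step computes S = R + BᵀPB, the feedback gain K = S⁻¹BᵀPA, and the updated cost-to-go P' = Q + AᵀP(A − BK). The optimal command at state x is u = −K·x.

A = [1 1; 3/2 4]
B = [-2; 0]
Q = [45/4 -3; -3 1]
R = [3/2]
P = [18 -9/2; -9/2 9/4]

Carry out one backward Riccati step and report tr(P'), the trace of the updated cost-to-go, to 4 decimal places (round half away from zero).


BᵀP = [-36.0000 9.0000]
S = R + BᵀPB = [3/2] + [72.0000] = [73.5000]
BᵀPA = [-22.5000 0.0000]
K = S⁻¹·BᵀPA = [-0.3061 0.0000]
A−BK = [0.3878 1.0000; 1.5000 4.0000]
AᵀP(A−BK) = [2.6747 6.7500; 6.7500 18.0000]
P' = Q + AᵀP(A−BK) = [13.9247 3.7500; 3.7500 19.0000]
tr(P') = 32.9247

32.9247


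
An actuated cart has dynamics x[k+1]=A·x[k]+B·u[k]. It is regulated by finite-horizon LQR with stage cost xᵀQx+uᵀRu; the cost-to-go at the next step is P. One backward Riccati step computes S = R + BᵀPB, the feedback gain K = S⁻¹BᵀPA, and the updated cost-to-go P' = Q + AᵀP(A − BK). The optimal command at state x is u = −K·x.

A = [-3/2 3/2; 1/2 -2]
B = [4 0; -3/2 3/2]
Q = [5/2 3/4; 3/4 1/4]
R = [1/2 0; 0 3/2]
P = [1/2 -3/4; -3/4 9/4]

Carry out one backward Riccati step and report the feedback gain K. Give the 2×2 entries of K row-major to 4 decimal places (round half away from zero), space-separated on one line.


BᵀP = [3.1250 -6.3750; -1.1250 3.3750]
S = R + BᵀPB = [1/2 0; 0 3/2] + [22.0625 -9.5625; -9.5625 5.0625] = [22.5625 -9.5625; -9.5625 6.5625]
BᵀPA = [-7.8750 17.4375; 3.3750 -8.4375]
K = S⁻¹·BᵀPA = [-0.3427 0.5960; 0.0149 -0.4172]
A−BK = [-0.1291 -0.8841; -0.0364 -0.4801]
AᵀP(A−BK) = [0.0633 -0.0857; -0.0857 0.7115]
P' = Q + AᵀP(A−BK) = [2.5633 0.6643; 0.6643 0.9615]
tr(P') = 3.5248

-0.3427 0.5960 0.0149 -0.4172


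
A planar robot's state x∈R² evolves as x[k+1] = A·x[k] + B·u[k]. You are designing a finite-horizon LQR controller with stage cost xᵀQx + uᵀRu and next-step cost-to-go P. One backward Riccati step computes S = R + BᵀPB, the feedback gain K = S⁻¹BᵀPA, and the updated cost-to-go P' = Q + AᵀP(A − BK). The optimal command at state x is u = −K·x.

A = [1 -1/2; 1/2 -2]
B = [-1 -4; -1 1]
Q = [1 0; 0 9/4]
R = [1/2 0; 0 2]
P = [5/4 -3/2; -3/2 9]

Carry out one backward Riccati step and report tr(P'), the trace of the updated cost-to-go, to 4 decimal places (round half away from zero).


BᵀP = [0.2500 -7.5000; -6.5000 15.0000]
S = R + BᵀPB = [1/2 0; 0 2] + [7.2500 -8.5000; -8.5000 41.0000] = [7.7500 -8.5000; -8.5000 43.0000]
BᵀPA = [-3.5000 14.8750; 1.0000 -26.7500]
K = S⁻¹·BᵀPA = [-0.5441 1.5795; -0.0843 -0.3099]
A−BK = [0.1188 -0.1600; 0.0402 -0.1106]
AᵀP(A−BK) = [0.1801 -0.4119; -0.4119 1.5285]
P' = Q + AᵀP(A−BK) = [1.1801 -0.4119; -0.4119 3.7785]
tr(P') = 4.9586

4.9586


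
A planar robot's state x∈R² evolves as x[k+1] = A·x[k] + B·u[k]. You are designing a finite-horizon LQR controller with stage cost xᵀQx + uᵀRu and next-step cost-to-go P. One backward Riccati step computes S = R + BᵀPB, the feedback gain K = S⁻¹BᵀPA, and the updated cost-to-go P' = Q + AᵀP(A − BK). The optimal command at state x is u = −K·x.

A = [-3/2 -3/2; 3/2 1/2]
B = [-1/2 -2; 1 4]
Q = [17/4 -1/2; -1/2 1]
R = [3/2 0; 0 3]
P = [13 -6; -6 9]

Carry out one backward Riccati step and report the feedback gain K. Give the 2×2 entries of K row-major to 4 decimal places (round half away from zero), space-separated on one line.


BᵀP = [-12.5000 12.0000; -50.0000 48.0000]
S = R + BᵀPB = [3/2 0; 0 3] + [18.2500 73.0000; 73.0000 292.0000] = [19.7500 73.0000; 73.0000 295.0000]
BᵀPA = [36.7500 24.7500; 147.0000 99.0000]
K = S⁻¹·BᵀPA = [0.2217 0.1493; 0.4434 0.2986]
A−BK = [-0.5023 -0.8281; -0.4955 -0.8439]
AᵀP(A−BK) = [3.1663 4.6120; 4.6120 7.2387]
P' = Q + AᵀP(A−BK) = [7.4163 4.1120; 4.1120 8.2387]
tr(P') = 15.6550

0.2217 0.1493 0.4434 0.2986


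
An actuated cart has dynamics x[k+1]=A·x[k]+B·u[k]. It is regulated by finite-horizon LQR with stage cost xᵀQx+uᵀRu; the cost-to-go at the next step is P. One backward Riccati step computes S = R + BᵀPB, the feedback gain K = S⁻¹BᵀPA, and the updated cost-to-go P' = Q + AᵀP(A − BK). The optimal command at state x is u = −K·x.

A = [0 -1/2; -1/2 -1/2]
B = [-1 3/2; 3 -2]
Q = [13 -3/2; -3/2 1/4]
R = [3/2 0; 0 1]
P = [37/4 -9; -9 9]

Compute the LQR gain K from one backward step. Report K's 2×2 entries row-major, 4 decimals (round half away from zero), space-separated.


BᵀP = [-36.2500 36.0000; 31.8750 -31.5000]
S = R + BᵀPB = [3/2 0; 0 1] + [144.2500 -126.3750; -126.3750 110.8125] = [145.7500 -126.3750; -126.3750 111.8125]
BᵀPA = [-18.0000 0.1250; 15.7500 -0.1875]
K = S⁻¹·BᵀPA = [-0.0681 -0.0298; 0.0638 -0.0354]
A−BK = [-0.1639 -0.4768; -0.1679 -0.4813]
AᵀP(A−BK) = [0.0179 0.0205; 0.0205 0.0596]
P' = Q + AᵀP(A−BK) = [13.0179 -1.4795; -1.4795 0.3096]
tr(P') = 13.3275

-0.0681 -0.0298 0.0638 -0.0354


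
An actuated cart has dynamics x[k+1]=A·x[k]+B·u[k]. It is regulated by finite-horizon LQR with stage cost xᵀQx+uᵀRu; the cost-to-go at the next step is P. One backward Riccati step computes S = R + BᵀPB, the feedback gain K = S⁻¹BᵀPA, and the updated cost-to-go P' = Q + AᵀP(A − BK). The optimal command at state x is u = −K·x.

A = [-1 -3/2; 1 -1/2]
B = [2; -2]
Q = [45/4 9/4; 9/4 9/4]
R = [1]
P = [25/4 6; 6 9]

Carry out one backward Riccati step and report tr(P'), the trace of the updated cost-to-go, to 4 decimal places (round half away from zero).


38.6830

BᵀP = [0.5000 -6.0000]
S = R + BᵀPB = [1] + [13.0000] = [14.0000]
BᵀPA = [-6.5000 2.2500]
K = S⁻¹·BᵀPA = [-0.4643 0.1607]
A−BK = [-0.0714 -1.8214; 0.0714 -0.1786]
AᵀP(A−BK) = [0.2321 -0.0804; -0.0804 24.9509]
P' = Q + AᵀP(A−BK) = [11.4821 2.1696; 2.1696 27.2009]
tr(P') = 38.6830


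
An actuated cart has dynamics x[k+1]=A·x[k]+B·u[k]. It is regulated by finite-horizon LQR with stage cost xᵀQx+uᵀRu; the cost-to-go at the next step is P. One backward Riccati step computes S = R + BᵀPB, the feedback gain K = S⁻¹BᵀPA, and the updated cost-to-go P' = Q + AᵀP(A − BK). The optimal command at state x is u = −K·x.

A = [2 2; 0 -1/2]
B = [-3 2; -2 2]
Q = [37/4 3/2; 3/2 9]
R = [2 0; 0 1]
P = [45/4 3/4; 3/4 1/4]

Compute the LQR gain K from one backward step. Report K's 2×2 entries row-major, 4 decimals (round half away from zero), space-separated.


-0.3912 -0.4050 0.3448 0.3061

BᵀP = [-35.2500 -2.7500; 24.0000 2.0000]
S = R + BᵀPB = [2 0; 0 1] + [111.2500 -76.0000; -76.0000 52.0000] = [113.2500 -76.0000; -76.0000 53.0000]
BᵀPA = [-70.5000 -69.1250; 48.0000 47.0000]
K = S⁻¹·BᵀPA = [-0.3912 -0.4050; 0.3448 0.3061]
A−BK = [0.1370 0.1729; -1.4718 -1.9221]
AᵀP(A−BK) = [0.8751 1.0077; 1.0077 1.1831]
P' = Q + AᵀP(A−BK) = [10.1251 2.5077; 2.5077 10.1831]
tr(P') = 20.3083


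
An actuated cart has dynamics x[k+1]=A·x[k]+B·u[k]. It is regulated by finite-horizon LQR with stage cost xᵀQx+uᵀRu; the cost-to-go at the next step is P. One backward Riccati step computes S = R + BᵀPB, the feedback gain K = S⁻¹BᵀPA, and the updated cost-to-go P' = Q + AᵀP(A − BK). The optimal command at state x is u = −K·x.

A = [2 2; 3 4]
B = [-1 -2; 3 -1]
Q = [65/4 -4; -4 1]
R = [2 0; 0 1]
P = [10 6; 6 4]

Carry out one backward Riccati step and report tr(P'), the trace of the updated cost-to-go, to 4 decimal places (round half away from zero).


BᵀP = [8.0000 6.0000; -26.0000 -16.0000]
S = R + BᵀPB = [2 0; 0 1] + [10.0000 -22.0000; -22.0000 68.0000] = [12.0000 -22.0000; -22.0000 69.0000]
BᵀPA = [34.0000 40.0000; -100.0000 -116.0000]
K = S⁻¹·BᵀPA = [0.4244 0.6047; -1.3140 -1.4884]
A−BK = [-0.2035 -0.3721; 0.4128 0.6977]
AᵀP(A−BK) = [2.1744 2.6047; 2.6047 3.1628]
P' = Q + AᵀP(A−BK) = [18.4244 -1.3953; -1.3953 4.1628]
tr(P') = 22.5872

22.5872


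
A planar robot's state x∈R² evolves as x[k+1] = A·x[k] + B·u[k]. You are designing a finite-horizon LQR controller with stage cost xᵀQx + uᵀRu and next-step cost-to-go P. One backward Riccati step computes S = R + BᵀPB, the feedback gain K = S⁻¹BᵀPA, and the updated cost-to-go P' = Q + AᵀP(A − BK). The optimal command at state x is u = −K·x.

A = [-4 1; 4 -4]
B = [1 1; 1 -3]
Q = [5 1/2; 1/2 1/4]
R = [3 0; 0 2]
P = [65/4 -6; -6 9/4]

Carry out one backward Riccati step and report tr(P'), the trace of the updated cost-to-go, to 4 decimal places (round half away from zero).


20.4814

BᵀP = [10.2500 -3.7500; 34.2500 -12.7500]
S = R + BᵀPB = [3 0; 0 2] + [6.5000 21.5000; 21.5000 72.5000] = [9.5000 21.5000; 21.5000 74.5000]
BᵀPA = [-56.0000 25.2500; -188.0000 85.2500]
K = S⁻¹·BᵀPA = [-0.5295 0.1965; -2.3707 1.0876]
A−BK = [-1.0998 -0.2841; -2.5825 -0.9338]
AᵀP(A−BK) = [12.6599 -5.5295; -5.5295 2.5715]
P' = Q + AᵀP(A−BK) = [17.6599 -5.0295; -5.0295 2.8215]
tr(P') = 20.4814


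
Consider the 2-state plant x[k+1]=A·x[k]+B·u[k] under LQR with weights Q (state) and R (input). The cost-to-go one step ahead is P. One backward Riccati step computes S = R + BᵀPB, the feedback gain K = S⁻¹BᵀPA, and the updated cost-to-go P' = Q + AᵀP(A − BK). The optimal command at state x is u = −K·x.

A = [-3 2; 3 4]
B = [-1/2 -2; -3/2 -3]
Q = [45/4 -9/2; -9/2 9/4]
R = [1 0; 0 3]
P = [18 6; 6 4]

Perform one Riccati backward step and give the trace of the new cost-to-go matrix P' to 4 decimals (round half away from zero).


53.3371

BᵀP = [-18.0000 -9.0000; -54.0000 -24.0000]
S = R + BᵀPB = [1 0; 0 3] + [22.5000 63.0000; 63.0000 180.0000] = [23.5000 63.0000; 63.0000 183.0000]
BᵀPA = [27.0000 -72.0000; 90.0000 -204.0000]
K = S⁻¹·BᵀPA = [-2.1991 -0.9774; 1.2489 -0.7783]
A−BK = [-1.6018 -0.0452; 3.4480 0.1991]
AᵀP(A−BK) = [36.9774 0.4344; 0.4344 2.8597]
P' = Q + AᵀP(A−BK) = [48.2274 -4.0656; -4.0656 5.1097]
tr(P') = 53.3371


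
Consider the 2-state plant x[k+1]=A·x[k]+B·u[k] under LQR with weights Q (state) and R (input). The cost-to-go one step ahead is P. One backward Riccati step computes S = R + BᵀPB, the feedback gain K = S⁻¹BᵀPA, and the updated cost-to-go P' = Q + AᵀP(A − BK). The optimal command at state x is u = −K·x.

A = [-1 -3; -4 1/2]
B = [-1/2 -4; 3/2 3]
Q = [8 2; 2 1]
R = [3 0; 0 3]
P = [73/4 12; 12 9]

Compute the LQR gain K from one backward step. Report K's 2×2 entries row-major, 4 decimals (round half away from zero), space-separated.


-2.6609 -1.0173 0.9819 0.9918

BᵀP = [8.8750 7.5000; -37.0000 -21.0000]
S = R + BᵀPB = [3 0; 0 3] + [6.8125 -13.0000; -13.0000 85.0000] = [9.8125 -13.0000; -13.0000 88.0000]
BᵀPA = [-38.8750 -22.8750; 121.0000 100.5000]
K = S⁻¹·BᵀPA = [-2.6609 -1.0173; 0.9819 0.9918]
A−BK = [1.5972 0.4584; -2.9544 -0.9494]
AᵀP(A−BK) = [35.9960 15.1996; 15.1996 7.5573]
P' = Q + AᵀP(A−BK) = [43.9960 17.1996; 17.1996 8.5573]
tr(P') = 52.5533


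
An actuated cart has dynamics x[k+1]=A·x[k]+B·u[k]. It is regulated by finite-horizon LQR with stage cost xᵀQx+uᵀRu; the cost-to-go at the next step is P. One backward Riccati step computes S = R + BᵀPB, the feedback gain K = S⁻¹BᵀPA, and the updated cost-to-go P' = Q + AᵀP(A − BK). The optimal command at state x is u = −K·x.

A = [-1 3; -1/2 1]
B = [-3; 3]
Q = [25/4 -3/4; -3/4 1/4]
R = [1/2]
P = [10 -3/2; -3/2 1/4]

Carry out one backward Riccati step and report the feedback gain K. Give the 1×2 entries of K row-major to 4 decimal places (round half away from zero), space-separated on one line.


BᵀP = [-34.5000 5.2500]
S = R + BᵀPB = [1/2] + [119.2500] = [119.7500]
BᵀPA = [31.8750 -98.2500]
K = S⁻¹·BᵀPA = [0.2662 -0.8205]
A−BK = [-0.2015 0.5386; -1.2985 3.4614]
AᵀP(A−BK) = [0.0780 -0.2229; -0.2229 0.6399]
P' = Q + AᵀP(A−BK) = [6.3280 -0.9729; -0.9729 0.8899]
tr(P') = 7.2179

0.2662 -0.8205


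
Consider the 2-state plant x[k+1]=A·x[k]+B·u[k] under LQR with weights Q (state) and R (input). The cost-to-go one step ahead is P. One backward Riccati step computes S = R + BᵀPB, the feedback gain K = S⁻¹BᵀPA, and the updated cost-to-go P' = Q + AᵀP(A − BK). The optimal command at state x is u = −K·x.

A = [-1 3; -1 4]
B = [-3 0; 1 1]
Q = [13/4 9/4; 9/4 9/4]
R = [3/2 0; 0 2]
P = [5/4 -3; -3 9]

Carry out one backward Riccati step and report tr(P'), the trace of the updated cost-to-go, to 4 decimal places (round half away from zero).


17.6921

BᵀP = [-6.7500 18.0000; -3.0000 9.0000]
S = R + BᵀPB = [3/2 0; 0 2] + [38.2500 18.0000; 18.0000 9.0000] = [39.7500 18.0000; 18.0000 11.0000]
BᵀPA = [-11.2500 51.7500; -6.0000 27.0000]
K = S⁻¹·BᵀPA = [-0.1391 0.7351; -0.3179 1.2517]
A−BK = [-1.4172 5.2053; -0.5430 2.0132]
AᵀP(A−BK) = [0.7781 -2.9702; -2.9702 11.4139]
P' = Q + AᵀP(A−BK) = [4.0281 -0.7202; -0.7202 13.6639]
tr(P') = 17.6921


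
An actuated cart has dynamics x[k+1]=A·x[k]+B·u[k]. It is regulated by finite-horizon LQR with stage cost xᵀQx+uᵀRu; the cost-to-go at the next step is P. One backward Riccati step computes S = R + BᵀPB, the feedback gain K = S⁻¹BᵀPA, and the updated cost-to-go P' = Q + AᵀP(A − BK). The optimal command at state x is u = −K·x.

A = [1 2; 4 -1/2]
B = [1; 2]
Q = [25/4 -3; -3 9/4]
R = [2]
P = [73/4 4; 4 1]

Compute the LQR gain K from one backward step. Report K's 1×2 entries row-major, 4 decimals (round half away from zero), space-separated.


1.2484 1.2298

BᵀP = [26.2500 6.0000]
S = R + BᵀPB = [2] + [38.2500] = [40.2500]
BᵀPA = [50.2500 49.5000]
K = S⁻¹·BᵀPA = [1.2484 1.2298]
A−BK = [-0.2484 0.7702; 1.5031 -2.9596]
AᵀP(A−BK) = [3.5155 2.7019; 2.7019 4.3742]
P' = Q + AᵀP(A−BK) = [9.7655 -0.2981; -0.2981 6.6242]
tr(P') = 16.3898


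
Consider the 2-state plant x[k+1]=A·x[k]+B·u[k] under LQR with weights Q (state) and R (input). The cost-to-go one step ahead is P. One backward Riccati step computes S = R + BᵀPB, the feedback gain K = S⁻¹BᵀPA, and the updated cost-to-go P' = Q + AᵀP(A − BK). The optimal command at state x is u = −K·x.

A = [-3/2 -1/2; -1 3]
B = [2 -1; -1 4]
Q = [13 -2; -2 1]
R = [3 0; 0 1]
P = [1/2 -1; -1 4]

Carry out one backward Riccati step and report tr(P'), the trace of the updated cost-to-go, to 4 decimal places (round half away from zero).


BᵀP = [2.0000 -6.0000; -4.5000 17.0000]
S = R + BᵀPB = [3 0; 0 1] + [10.0000 -26.0000; -26.0000 72.5000] = [13.0000 -26.0000; -26.0000 73.5000]
BᵀPA = [3.0000 -19.0000; -10.2500 53.2500]
K = S⁻¹·BᵀPA = [-0.1646 -0.0429; -0.1977 0.7093]
A−BK = [-1.3685 0.2952; -0.3739 0.1199]
AᵀP(A−BK) = [0.5926 -0.2258; -0.2258 0.5389]
P' = Q + AᵀP(A−BK) = [13.5926 -2.2258; -2.2258 1.5389]
tr(P') = 15.1315

15.1315


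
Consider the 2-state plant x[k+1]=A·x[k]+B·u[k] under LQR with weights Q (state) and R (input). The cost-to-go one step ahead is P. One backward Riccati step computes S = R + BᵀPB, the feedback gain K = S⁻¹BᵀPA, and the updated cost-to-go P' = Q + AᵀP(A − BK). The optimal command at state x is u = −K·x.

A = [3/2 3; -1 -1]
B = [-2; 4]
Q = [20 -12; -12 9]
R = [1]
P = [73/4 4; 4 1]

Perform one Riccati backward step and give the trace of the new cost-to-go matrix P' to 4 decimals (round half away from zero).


BᵀP = [-20.5000 -4.0000]
S = R + BᵀPB = [1] + [25.0000] = [26.0000]
BᵀPA = [-26.7500 -57.5000]
K = S⁻¹·BᵀPA = [-1.0288 -2.2115]
A−BK = [-0.5577 -1.4231; 3.1154 7.8462]
AᵀP(A−BK) = [2.5409 5.9663; 5.9663 14.0865]
P' = Q + AᵀP(A−BK) = [22.5409 -6.0337; -6.0337 23.0865]
tr(P') = 45.6274

45.6274


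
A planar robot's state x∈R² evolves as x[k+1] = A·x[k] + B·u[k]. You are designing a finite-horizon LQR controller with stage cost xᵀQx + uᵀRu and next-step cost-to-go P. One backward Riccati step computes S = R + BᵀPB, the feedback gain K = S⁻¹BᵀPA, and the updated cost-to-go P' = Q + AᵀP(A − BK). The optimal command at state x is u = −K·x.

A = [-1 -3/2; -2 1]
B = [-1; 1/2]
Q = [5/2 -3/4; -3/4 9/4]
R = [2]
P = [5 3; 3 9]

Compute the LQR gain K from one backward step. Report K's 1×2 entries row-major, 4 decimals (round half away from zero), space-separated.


BᵀP = [-3.5000 1.5000]
S = R + BᵀPB = [2] + [4.2500] = [6.2500]
BᵀPA = [0.5000 6.7500]
K = S⁻¹·BᵀPA = [0.0800 1.0800]
A−BK = [-0.9200 -0.4200; -2.0400 0.4600]
AᵀP(A−BK) = [52.9600 -5.0400; -5.0400 3.9600]
P' = Q + AᵀP(A−BK) = [55.4600 -5.7900; -5.7900 6.2100]
tr(P') = 61.6700

0.0800 1.0800


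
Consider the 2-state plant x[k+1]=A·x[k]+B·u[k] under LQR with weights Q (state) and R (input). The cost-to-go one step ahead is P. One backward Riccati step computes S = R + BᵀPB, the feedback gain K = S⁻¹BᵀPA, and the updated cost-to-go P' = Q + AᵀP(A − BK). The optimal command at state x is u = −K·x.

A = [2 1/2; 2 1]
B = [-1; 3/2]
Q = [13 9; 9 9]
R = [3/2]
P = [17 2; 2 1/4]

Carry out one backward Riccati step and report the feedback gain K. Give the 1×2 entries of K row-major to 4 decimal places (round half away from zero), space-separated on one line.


BᵀP = [-14.0000 -1.6250]
S = R + BᵀPB = [3/2] + [11.5625] = [13.0625]
BᵀPA = [-31.2500 -8.6250]
K = S⁻¹·BᵀPA = [-2.3923 -0.6603]
A−BK = [-0.3923 -0.1603; 5.5885 1.9904]
AᵀP(A−BK) = [10.2392 2.8660; 2.8660 0.8050]
P' = Q + AᵀP(A−BK) = [23.2392 11.8660; 11.8660 9.8050]
tr(P') = 33.0443

-2.3923 -0.6603


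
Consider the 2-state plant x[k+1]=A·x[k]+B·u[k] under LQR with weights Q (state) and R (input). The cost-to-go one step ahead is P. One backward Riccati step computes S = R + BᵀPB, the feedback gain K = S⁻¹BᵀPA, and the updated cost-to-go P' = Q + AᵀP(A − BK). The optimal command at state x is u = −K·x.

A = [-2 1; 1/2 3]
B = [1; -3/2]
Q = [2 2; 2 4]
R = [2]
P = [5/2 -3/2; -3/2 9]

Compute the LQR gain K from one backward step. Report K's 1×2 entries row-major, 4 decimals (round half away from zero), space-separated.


BᵀP = [4.7500 -15.0000]
S = R + BᵀPB = [2] + [27.2500] = [29.2500]
BᵀPA = [-17.0000 -40.2500]
K = S⁻¹·BᵀPA = [-0.5812 -1.3761]
A−BK = [-1.4188 2.3761; -0.3718 0.9359]
AᵀP(A−BK) = [5.3697 -6.6432; -6.6432 19.1132]
P' = Q + AᵀP(A−BK) = [7.3697 -4.6432; -4.6432 23.1132]
tr(P') = 30.4829

-0.5812 -1.3761


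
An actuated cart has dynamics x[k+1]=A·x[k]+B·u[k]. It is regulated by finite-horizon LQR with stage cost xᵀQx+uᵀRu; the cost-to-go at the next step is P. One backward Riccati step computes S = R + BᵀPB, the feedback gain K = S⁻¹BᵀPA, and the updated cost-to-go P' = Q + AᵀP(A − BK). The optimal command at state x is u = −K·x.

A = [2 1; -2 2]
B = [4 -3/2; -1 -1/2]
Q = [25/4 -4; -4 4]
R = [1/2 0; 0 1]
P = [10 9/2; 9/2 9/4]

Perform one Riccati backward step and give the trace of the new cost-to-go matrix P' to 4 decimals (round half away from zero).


BᵀP = [35.5000 15.7500; -17.2500 -7.8750]
S = R + BᵀPB = [1/2 0; 0 1] + [126.2500 -61.1250; -61.1250 29.8125] = [126.7500 -61.1250; -61.1250 30.8125]
BᵀPA = [39.5000 67.0000; -18.7500 -33.0000]
K = S⁻¹·BᵀPA = [0.4196 0.2796; 0.2238 -0.5163]
A−BK = [0.6574 -0.8929; -1.4685 2.0214]
AᵀP(A−BK) = [0.6235 -0.7254; -0.7254 1.2279]
P' = Q + AᵀP(A−BK) = [6.8735 -4.7254; -4.7254 5.2279]
tr(P') = 12.1013

12.1013


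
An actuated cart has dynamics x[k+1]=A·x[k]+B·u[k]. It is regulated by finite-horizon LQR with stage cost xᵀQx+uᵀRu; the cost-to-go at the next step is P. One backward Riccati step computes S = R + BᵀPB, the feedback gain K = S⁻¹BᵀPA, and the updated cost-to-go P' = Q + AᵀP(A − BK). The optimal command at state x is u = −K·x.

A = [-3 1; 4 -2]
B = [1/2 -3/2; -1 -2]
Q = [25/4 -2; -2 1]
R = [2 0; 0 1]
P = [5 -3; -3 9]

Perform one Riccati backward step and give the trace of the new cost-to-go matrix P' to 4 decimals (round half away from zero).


BᵀP = [5.5000 -10.5000; -1.5000 -13.5000]
S = R + BᵀPB = [2 0; 0 1] + [13.2500 12.7500; 12.7500 29.2500] = [15.2500 12.7500; 12.7500 30.2500]
BᵀPA = [-58.5000 26.5000; -49.5000 25.5000]
K = S⁻¹·BᵀPA = [-3.8109 1.5950; -0.0301 0.1707]
A−BK = [-1.1397 0.4586; 0.1289 -0.0636]
AᵀP(A−BK) = [36.5724 -15.2435; -15.2435 6.3799]
P' = Q + AᵀP(A−BK) = [42.8224 -17.2435; -17.2435 7.3799]
tr(P') = 50.2023

50.2023


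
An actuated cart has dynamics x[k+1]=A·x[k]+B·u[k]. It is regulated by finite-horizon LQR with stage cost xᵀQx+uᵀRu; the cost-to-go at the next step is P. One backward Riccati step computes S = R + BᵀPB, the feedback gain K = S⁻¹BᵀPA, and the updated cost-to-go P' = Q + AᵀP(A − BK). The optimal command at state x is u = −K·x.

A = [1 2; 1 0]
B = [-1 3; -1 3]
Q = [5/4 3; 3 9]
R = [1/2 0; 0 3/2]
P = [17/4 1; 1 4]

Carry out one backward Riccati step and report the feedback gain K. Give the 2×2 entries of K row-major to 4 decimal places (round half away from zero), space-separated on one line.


BᵀP = [-5.2500 -5.0000; 15.7500 15.0000]
S = R + BᵀPB = [1/2 0; 0 3/2] + [10.2500 -30.7500; -30.7500 92.2500] = [10.7500 -30.7500; -30.7500 93.7500]
BᵀPA = [-10.2500 -10.5000; 30.7500 31.5000]
K = S⁻¹·BᵀPA = [-0.2470 -0.2530; 0.2470 0.2530]
A−BK = [0.0120 0.9880; 0.0120 -1.0120]
AᵀP(A−BK) = [0.1235 0.1265; 0.1265 6.3735]
P' = Q + AᵀP(A−BK) = [1.3735 3.1265; 3.1265 15.3735]
tr(P') = 16.7470

-0.2470 -0.2530 0.2470 0.2530


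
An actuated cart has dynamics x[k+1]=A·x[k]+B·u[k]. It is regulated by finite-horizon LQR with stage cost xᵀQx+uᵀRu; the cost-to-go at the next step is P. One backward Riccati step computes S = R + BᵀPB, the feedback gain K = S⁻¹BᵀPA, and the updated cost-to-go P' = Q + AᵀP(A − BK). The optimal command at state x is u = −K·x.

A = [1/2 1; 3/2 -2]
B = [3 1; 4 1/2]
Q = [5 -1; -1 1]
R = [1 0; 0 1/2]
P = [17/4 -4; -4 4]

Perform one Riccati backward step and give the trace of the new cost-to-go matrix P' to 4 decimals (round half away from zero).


13.2893

BᵀP = [-3.2500 4.0000; 2.2500 -2.0000]
S = R + BᵀPB = [1 0; 0 1/2] + [6.2500 -1.2500; -1.2500 1.2500] = [7.2500 -1.2500; -1.2500 1.7500]
BᵀPA = [4.3750 -11.2500; -1.8750 6.2500]
K = S⁻¹·BᵀPA = [0.4775 -1.0674; -0.7303 2.8090]
A−BK = [-0.2022 1.3933; -0.0449 0.8652]
AᵀP(A−BK) = [0.6039 -1.9382; -1.9382 6.6854]
P' = Q + AᵀP(A−BK) = [5.6039 -2.9382; -2.9382 7.6854]
tr(P') = 13.2893


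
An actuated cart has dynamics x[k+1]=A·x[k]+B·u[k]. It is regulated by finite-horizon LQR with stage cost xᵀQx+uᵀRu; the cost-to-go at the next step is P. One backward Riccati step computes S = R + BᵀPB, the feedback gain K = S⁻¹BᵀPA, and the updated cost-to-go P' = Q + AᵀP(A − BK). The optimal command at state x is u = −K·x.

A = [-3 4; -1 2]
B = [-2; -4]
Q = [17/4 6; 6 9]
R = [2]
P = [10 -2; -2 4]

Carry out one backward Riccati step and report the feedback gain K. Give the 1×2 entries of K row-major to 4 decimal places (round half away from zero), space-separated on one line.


0.6486 -0.9730

BᵀP = [-12.0000 -12.0000]
S = R + BᵀPB = [2] + [72.0000] = [74.0000]
BᵀPA = [48.0000 -72.0000]
K = S⁻¹·BᵀPA = [0.6486 -0.9730]
A−BK = [-1.7027 2.0541; 1.5946 -1.8919]
AᵀP(A−BK) = [50.8649 -61.2973; -61.2973 73.9459]
P' = Q + AᵀP(A−BK) = [55.1149 -55.2973; -55.2973 82.9459]
tr(P') = 138.0608


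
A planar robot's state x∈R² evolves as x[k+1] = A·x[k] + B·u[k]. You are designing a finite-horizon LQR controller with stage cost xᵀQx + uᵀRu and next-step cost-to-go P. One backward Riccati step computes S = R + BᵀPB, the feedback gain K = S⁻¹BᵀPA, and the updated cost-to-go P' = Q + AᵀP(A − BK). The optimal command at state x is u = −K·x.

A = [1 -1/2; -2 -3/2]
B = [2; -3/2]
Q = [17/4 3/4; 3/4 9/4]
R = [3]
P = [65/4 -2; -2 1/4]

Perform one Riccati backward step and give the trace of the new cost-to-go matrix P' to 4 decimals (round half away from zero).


BᵀP = [35.5000 -4.3750]
S = R + BᵀPB = [3] + [77.5625] = [80.5625]
BᵀPA = [44.2500 -11.1875]
K = S⁻¹·BᵀPA = [0.5493 -0.1389]
A−BK = [-0.0985 -0.2223; -1.1761 -1.7083]
AᵀP(A−BK) = [0.9451 -0.2301; -0.2301 0.0714]
P' = Q + AᵀP(A−BK) = [5.1951 0.5199; 0.5199 2.3214]
tr(P') = 7.5165

7.5165


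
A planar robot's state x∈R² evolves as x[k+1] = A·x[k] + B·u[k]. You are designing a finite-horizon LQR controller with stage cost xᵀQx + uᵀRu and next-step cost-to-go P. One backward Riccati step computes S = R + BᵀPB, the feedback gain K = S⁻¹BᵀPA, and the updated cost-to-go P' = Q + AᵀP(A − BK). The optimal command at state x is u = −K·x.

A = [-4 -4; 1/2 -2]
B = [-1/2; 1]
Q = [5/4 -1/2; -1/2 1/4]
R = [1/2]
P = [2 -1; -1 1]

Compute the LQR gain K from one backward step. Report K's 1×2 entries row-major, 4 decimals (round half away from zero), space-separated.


2.9167 1.6667

BᵀP = [-2.0000 1.5000]
S = R + BᵀPB = [1/2] + [2.5000] = [3.0000]
BᵀPA = [8.7500 5.0000]
K = S⁻¹·BᵀPA = [2.9167 1.6667]
A−BK = [-2.5417 -3.1667; -2.4167 -3.6667]
AᵀP(A−BK) = [10.7292 10.4167; 10.4167 11.6667]
P' = Q + AᵀP(A−BK) = [11.9792 9.9167; 9.9167 11.9167]
tr(P') = 23.8958


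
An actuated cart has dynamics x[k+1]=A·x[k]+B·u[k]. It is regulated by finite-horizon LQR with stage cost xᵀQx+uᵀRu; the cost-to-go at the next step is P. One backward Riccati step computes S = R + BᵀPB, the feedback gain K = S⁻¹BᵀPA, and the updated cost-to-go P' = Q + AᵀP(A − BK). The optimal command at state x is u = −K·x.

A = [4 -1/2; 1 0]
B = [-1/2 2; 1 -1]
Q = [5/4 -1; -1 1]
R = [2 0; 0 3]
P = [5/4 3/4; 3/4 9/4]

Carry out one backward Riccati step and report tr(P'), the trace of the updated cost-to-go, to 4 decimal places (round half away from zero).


21.1650

BᵀP = [0.1250 1.8750; 1.7500 -0.7500]
S = R + BᵀPB = [2 0; 0 3] + [1.8125 -1.6250; -1.6250 4.2500] = [3.8125 -1.6250; -1.6250 7.2500]
BᵀPA = [2.3750 -0.0625; 6.2500 -0.8750]
K = S⁻¹·BᵀPA = [1.0950 -0.0750; 1.1075 -0.1375]
A−BK = [2.3325 -0.2625; 1.0125 -0.0625]
AᵀP(A−BK) = [18.7275 -1.8375; -1.8375 0.1875]
P' = Q + AᵀP(A−BK) = [19.9775 -2.8375; -2.8375 1.1875]
tr(P') = 21.1650


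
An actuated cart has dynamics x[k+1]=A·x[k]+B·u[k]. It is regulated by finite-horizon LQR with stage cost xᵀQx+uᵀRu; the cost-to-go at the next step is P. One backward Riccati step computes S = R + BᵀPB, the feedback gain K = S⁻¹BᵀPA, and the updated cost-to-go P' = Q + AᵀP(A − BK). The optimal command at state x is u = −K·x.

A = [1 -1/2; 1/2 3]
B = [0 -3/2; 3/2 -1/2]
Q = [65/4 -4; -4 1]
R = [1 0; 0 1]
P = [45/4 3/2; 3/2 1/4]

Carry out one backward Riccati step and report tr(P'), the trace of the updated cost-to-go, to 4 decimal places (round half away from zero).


18.1142

BᵀP = [2.2500 0.3750; -17.6250 -2.3750]
S = R + BᵀPB = [1 0; 0 1] + [0.5625 -3.5625; -3.5625 27.6250] = [1.5625 -3.5625; -3.5625 28.6250]
BᵀPA = [2.4375 0.0000; -18.8125 1.6875]
K = S⁻¹·BᵀPA = [0.0860 0.1877; -0.6465 0.0823]
A−BK = [0.0302 -0.3765; 0.0478 2.7597]
AᵀP(A−BK) = [0.4406 -0.0340; -0.0340 0.4236]
P' = Q + AᵀP(A−BK) = [16.6906 -4.0340; -4.0340 1.4236]
tr(P') = 18.1142


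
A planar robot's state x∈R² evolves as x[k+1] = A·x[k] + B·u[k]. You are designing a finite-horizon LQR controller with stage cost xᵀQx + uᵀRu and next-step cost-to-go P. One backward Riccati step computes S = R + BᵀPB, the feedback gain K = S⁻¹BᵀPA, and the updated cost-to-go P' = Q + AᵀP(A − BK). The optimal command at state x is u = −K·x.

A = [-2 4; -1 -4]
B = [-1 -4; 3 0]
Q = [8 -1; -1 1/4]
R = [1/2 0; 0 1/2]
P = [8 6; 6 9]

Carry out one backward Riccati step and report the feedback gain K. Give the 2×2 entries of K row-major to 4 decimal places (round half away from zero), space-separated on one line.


BᵀP = [10.0000 21.0000; -32.0000 -24.0000]
S = R + BᵀPB = [1/2 0; 0 1/2] + [53.0000 -40.0000; -40.0000 128.0000] = [53.5000 -40.0000; -40.0000 128.5000]
BᵀPA = [-41.0000 -44.0000; 88.0000 -32.0000]
K = S⁻¹·BᵀPA = [-0.3315 -1.3146; 0.5816 -0.6582]
A−BK = [-0.0049 0.0525; -0.0055 -0.0563]
AᵀP(A−BK) = [0.2249 0.0271; 0.0271 1.0958]
P' = Q + AᵀP(A−BK) = [8.2249 -0.9729; -0.9729 1.3458]
tr(P') = 9.5707

-0.3315 -1.3146 0.5816 -0.6582


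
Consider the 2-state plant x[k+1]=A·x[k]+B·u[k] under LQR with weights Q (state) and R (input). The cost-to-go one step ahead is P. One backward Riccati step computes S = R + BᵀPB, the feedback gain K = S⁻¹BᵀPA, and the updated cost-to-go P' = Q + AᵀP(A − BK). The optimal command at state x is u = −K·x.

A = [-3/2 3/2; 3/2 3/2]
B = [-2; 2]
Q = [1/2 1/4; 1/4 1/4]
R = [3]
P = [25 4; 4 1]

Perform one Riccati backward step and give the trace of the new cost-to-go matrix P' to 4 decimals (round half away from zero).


BᵀP = [-42.0000 -6.0000]
S = R + BᵀPB = [3] + [72.0000] = [75.0000]
BᵀPA = [54.0000 -72.0000]
K = S⁻¹·BᵀPA = [0.7200 -0.9600]
A−BK = [-0.0600 -0.4200; 0.0600 3.4200]
AᵀP(A−BK) = [1.6200 -2.1600; -2.1600 7.3800]
P' = Q + AᵀP(A−BK) = [2.1200 -1.9100; -1.9100 7.6300]
tr(P') = 9.7500

9.7500


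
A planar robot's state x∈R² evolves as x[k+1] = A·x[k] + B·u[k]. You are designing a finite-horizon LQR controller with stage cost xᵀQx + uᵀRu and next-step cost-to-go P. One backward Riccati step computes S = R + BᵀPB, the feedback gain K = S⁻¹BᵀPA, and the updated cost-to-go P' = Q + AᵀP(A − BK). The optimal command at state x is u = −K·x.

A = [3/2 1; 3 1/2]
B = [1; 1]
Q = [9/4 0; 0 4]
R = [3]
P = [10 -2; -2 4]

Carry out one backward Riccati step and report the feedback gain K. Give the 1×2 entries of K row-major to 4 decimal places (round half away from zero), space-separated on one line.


BᵀP = [8.0000 2.0000]
S = R + BᵀPB = [3] + [10.0000] = [13.0000]
BᵀPA = [18.0000 9.0000]
K = S⁻¹·BᵀPA = [1.3846 0.6923]
A−BK = [0.1154 0.3077; 1.6154 -0.1923]
AᵀP(A−BK) = [15.5769 1.0385; 1.0385 2.7692]
P' = Q + AᵀP(A−BK) = [17.8269 1.0385; 1.0385 6.7692]
tr(P') = 24.5962

1.3846 0.6923


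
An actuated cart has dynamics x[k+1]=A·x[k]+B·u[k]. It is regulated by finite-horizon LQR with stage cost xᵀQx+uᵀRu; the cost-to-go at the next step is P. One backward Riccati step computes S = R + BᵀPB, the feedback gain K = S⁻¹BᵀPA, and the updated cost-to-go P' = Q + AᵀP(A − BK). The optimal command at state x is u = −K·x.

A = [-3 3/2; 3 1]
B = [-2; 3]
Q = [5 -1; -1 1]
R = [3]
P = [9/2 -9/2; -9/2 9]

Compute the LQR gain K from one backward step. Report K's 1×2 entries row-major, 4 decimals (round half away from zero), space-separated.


BᵀP = [-22.5000 36.0000]
S = R + BᵀPB = [3] + [153.0000] = [156.0000]
BᵀPA = [175.5000 2.2500]
K = S⁻¹·BᵀPA = [1.1250 0.0144]
A−BK = [-0.7500 1.5288; -0.3750 0.9567]
AᵀP(A−BK) = [5.0625 -2.5313; -2.5313 5.5925]
P' = Q + AᵀP(A−BK) = [10.0625 -3.5313; -3.5313 6.5925]
tr(P') = 16.6550

1.1250 0.0144


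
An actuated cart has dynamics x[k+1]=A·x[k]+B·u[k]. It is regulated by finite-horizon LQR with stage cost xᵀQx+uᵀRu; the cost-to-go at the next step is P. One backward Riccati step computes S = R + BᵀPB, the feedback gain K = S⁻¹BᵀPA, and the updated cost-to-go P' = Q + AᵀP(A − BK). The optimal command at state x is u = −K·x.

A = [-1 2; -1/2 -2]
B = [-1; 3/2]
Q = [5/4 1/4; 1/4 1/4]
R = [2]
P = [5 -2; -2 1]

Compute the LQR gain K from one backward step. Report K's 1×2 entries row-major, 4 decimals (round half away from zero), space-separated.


BᵀP = [-8.0000 3.5000]
S = R + BᵀPB = [2] + [13.2500] = [15.2500]
BᵀPA = [6.2500 -23.0000]
K = S⁻¹·BᵀPA = [0.4098 -1.5082]
A−BK = [-0.5902 0.4918; -1.1148 0.2623]
AᵀP(A−BK) = [0.6885 -1.5738; -1.5738 5.3115]
P' = Q + AᵀP(A−BK) = [1.9385 -1.3238; -1.3238 5.5615]
tr(P') = 7.5000

0.4098 -1.5082


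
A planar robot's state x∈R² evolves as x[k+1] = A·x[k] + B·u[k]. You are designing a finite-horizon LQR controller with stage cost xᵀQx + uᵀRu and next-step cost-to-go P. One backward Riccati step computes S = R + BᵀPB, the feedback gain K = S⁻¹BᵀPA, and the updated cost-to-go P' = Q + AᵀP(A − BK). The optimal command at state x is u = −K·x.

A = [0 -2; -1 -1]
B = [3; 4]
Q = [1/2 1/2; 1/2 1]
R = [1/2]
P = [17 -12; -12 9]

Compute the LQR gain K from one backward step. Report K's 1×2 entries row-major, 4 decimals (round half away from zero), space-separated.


BᵀP = [3.0000 0.0000]
S = R + BᵀPB = [1/2] + [9.0000] = [9.5000]
BᵀPA = [0.0000 -6.0000]
K = S⁻¹·BᵀPA = [0.0000 -0.6316]
A−BK = [0.0000 -0.1053; -1.0000 1.5263]
AᵀP(A−BK) = [9.0000 -15.0000; -15.0000 25.2105]
P' = Q + AᵀP(A−BK) = [9.5000 -14.5000; -14.5000 26.2105]
tr(P') = 35.7105

0.0000 -0.6316


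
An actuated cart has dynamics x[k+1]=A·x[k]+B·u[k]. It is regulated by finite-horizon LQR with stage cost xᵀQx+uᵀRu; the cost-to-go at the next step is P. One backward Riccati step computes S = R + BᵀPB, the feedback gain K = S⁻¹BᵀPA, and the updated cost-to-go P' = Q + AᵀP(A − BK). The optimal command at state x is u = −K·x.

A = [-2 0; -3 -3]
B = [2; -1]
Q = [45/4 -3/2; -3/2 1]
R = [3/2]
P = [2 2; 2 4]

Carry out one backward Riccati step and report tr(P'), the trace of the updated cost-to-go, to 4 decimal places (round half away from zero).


BᵀP = [2.0000 0.0000]
S = R + BᵀPB = [3/2] + [4.0000] = [5.5000]
BᵀPA = [-4.0000 0.0000]
K = S⁻¹·BᵀPA = [-0.7273 0.0000]
A−BK = [-0.5455 0.0000; -3.7273 -3.0000]
AᵀP(A−BK) = [65.0909 48.0000; 48.0000 36.0000]
P' = Q + AᵀP(A−BK) = [76.3409 46.5000; 46.5000 37.0000]
tr(P') = 113.3409

113.3409


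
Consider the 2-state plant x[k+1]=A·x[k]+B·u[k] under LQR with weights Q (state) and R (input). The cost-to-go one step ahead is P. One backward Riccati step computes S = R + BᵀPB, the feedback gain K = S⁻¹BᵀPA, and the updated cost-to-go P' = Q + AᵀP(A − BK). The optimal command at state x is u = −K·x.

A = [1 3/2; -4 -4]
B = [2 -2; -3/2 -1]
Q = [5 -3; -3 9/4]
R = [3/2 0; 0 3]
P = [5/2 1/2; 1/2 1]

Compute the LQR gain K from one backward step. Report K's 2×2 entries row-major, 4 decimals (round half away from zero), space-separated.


1.1111 1.2222 0.7118 0.5955

BᵀP = [4.2500 -0.5000; -5.5000 -2.0000]
S = R + BᵀPB = [3/2 0; 0 3] + [9.2500 -8.0000; -8.0000 13.0000] = [10.7500 -8.0000; -8.0000 16.0000]
BᵀPA = [6.2500 8.3750; 2.5000 -0.2500]
K = S⁻¹·BᵀPA = [1.1111 1.2222; 0.7118 0.5955]
A−BK = [0.2014 0.2465; -1.6215 -1.5712]
AᵀP(A−BK) = [5.7760 5.6224; 5.6224 5.5378]
P' = Q + AᵀP(A−BK) = [10.7760 2.6224; 2.6224 7.7878]
tr(P') = 18.5638
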